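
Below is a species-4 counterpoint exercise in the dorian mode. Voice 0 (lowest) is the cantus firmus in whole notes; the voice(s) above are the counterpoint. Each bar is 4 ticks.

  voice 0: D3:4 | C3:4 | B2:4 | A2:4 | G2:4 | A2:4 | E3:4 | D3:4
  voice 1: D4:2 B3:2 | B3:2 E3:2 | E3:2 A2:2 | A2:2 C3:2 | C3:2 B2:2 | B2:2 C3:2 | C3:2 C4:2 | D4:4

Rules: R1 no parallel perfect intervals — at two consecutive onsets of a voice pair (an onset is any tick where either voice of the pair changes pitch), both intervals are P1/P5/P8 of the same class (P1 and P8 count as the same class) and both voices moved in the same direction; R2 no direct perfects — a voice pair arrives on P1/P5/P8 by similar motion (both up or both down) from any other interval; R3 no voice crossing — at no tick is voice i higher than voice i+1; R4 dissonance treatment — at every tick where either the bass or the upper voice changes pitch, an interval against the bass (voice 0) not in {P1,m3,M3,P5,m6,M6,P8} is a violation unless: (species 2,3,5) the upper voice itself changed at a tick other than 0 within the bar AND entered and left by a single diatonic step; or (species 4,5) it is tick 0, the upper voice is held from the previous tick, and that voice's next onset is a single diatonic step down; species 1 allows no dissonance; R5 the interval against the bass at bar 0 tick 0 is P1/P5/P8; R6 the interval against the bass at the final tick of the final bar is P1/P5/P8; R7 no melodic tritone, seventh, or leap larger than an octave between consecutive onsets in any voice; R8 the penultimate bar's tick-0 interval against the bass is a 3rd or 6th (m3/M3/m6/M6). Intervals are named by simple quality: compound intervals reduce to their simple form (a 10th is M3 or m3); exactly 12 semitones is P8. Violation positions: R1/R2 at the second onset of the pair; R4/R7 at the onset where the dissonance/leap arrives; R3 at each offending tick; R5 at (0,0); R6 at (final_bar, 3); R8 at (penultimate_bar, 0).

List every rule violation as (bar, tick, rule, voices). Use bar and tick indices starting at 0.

bar 0: v0=D3 v1=D4 downbeat P8
bar 1: v0=C3 v1=B3 downbeat M7
bar 2: v0=B2 v1=E3 downbeat P4
bar 3: v0=A2 v1=A2 downbeat P1
bar 4: v0=G2 v1=C3 downbeat P4
bar 5: v0=A2 v1=B2 downbeat M2
bar 6: v0=E3 v1=C3 downbeat M3
bar 7: v0=D3 v1=D4 downbeat P8
  -> R4 @ bar 1 tick 0 v(0, 1): C3/B3 M7 untreated
  -> R4 @ bar 2 tick 0 v(0, 1): B2/E3 P4 untreated
  -> R3 @ bar 2 tick 2 v(0, 1): B2 above A2
  -> R4 @ bar 2 tick 2 v(0, 1): B2/A2 M2 untreated
  -> R3 @ bar 2 tick 3 v(0, 1): B2 above A2
  -> R4 @ bar 5 tick 0 v(0, 1): A2/B2 M2 untreated
  -> R3 @ bar 6 tick 0 v(0, 1): E3 above C3
  -> R3 @ bar 6 tick 1 v(0, 1): E3 above C3

(1, 0, R4, (0, 1))
(2, 0, R4, (0, 1))
(2, 2, R3, (0, 1))
(2, 2, R4, (0, 1))
(2, 3, R3, (0, 1))
(5, 0, R4, (0, 1))
(6, 0, R3, (0, 1))
(6, 1, R3, (0, 1))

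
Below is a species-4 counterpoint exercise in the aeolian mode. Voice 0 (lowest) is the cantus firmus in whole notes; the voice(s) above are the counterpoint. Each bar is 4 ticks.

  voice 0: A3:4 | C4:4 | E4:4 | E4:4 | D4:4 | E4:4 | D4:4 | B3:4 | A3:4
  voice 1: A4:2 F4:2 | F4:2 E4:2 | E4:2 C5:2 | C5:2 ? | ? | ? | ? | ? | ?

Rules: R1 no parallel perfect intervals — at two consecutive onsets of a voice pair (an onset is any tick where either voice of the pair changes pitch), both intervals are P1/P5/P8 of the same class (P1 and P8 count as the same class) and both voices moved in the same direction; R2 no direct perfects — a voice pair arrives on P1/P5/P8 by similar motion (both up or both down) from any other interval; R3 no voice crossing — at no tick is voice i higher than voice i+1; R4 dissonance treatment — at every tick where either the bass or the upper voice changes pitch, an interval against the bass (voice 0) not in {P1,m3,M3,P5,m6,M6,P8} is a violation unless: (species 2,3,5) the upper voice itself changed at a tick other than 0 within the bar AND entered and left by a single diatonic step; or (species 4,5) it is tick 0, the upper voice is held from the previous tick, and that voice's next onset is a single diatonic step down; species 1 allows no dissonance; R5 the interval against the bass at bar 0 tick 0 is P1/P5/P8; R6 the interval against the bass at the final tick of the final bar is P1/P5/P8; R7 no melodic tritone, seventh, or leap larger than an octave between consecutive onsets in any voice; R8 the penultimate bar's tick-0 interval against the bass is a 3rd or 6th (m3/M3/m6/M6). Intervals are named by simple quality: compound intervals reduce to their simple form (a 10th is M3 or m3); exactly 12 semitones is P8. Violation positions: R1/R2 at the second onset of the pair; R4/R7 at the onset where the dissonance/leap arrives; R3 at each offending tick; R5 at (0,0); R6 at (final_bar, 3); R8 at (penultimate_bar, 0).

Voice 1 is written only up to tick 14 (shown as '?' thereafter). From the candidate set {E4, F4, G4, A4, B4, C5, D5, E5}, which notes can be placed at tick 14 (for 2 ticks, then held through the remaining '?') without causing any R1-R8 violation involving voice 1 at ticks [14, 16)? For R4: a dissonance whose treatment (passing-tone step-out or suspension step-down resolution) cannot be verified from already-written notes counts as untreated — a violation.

{B4, C5, E4, E5, G4}

E4: legal
F4: violates R4
G4: legal
A4: violates R4
B4: legal
C5: legal
D5: violates R4
E5: legal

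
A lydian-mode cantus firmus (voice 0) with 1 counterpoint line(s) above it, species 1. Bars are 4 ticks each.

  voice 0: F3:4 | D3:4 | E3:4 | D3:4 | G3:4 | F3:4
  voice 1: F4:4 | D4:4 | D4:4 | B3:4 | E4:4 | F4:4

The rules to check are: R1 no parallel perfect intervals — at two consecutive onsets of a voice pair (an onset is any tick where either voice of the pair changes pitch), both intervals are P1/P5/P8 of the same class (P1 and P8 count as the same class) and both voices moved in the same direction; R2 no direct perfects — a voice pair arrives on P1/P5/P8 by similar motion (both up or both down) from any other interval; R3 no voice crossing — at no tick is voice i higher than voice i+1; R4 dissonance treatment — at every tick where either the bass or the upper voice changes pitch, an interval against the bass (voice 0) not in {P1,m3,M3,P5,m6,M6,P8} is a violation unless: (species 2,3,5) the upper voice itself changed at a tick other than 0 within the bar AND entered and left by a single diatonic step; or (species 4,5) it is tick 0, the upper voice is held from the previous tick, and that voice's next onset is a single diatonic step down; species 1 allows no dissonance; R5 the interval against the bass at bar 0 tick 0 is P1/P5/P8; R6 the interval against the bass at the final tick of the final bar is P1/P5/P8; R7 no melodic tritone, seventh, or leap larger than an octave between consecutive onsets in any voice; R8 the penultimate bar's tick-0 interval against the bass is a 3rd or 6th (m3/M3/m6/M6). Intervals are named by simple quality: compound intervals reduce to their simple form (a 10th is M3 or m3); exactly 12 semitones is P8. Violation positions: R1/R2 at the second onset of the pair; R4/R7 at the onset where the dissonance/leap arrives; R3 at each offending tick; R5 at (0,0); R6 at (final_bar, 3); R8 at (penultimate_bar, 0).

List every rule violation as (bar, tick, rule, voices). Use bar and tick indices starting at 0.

bar 0: v0=F3 v1=F4 downbeat P8
bar 1: v0=D3 v1=D4 downbeat P8
bar 2: v0=E3 v1=D4 downbeat m7
bar 3: v0=D3 v1=B3 downbeat M6
bar 4: v0=G3 v1=E4 downbeat M6
bar 5: v0=F3 v1=F4 downbeat P8
  -> R1 @ bar 1 tick 0 v(0, 1): F3/F4 P8 -> D3/D4 P8 similar
  -> R4 @ bar 2 tick 0 v(0, 1): E3/D4 m7 untreated

(1, 0, R1, (0, 1))
(2, 0, R4, (0, 1))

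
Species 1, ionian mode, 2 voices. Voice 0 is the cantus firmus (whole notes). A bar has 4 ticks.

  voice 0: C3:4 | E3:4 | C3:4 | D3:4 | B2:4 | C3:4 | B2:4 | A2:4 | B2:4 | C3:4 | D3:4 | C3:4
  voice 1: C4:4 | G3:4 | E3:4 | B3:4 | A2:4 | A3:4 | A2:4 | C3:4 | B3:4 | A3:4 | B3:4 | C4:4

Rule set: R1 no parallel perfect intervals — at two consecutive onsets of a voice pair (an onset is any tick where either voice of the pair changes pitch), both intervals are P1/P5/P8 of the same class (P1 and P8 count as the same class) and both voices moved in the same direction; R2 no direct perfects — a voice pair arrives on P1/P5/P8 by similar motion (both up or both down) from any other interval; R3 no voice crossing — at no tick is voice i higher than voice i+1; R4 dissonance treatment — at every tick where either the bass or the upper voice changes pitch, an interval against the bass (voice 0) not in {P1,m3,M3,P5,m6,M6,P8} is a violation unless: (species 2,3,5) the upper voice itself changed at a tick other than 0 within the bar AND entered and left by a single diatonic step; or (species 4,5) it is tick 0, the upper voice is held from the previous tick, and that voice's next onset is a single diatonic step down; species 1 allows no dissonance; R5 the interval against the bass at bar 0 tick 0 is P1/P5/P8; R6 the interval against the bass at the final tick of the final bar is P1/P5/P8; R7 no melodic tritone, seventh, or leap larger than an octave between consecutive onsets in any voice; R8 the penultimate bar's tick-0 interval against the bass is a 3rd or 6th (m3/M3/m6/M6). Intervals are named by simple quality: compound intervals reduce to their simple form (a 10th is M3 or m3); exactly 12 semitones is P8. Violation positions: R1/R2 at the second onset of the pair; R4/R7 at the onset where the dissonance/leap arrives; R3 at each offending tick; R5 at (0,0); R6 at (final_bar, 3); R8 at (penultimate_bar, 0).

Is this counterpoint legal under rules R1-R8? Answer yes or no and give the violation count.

bar 0: v0=C3 v1=C4 (P8)
bar 1: v0=E3 v1=G3 (m3)
bar 2: v0=C3 v1=E3 (M3)
bar 3: v0=D3 v1=B3 (M6)
bar 4: v0=B2 v1=A2 (M2)
bar 5: v0=C3 v1=A3 (M6)
bar 6: v0=B2 v1=A2 (M2)
bar 7: v0=A2 v1=C3 (m3)
bar 8: v0=B2 v1=B3 (P8)
bar 9: v0=C3 v1=A3 (M6)
bar 10: v0=D3 v1=B3 (M6)
bar 11: v0=C3 v1=C4 (P8)
  R3 @ bar4.0: B2 above A2
  R4 @ bar4.0: B2/A2 M2 untreated
  R7 @ bar4.0: B3->A2 leap 14st
  R3 @ bar4.1: B2 above A2
  R3 @ bar4.2: B2 above A2
  R3 @ bar4.3: B2 above A2
  R3 @ bar6.0: B2 above A2
  R4 @ bar6.0: B2/A2 M2 untreated
  R3 @ bar6.1: B2 above A2
  R3 @ bar6.2: B2 above A2
  R3 @ bar6.3: B2 above A2
  R2 @ bar8.0: A2/C3 m3 -> B2/B3 P8 similar
  R7 @ bar8.0: C3->B3 leap 11st

No (13 violations)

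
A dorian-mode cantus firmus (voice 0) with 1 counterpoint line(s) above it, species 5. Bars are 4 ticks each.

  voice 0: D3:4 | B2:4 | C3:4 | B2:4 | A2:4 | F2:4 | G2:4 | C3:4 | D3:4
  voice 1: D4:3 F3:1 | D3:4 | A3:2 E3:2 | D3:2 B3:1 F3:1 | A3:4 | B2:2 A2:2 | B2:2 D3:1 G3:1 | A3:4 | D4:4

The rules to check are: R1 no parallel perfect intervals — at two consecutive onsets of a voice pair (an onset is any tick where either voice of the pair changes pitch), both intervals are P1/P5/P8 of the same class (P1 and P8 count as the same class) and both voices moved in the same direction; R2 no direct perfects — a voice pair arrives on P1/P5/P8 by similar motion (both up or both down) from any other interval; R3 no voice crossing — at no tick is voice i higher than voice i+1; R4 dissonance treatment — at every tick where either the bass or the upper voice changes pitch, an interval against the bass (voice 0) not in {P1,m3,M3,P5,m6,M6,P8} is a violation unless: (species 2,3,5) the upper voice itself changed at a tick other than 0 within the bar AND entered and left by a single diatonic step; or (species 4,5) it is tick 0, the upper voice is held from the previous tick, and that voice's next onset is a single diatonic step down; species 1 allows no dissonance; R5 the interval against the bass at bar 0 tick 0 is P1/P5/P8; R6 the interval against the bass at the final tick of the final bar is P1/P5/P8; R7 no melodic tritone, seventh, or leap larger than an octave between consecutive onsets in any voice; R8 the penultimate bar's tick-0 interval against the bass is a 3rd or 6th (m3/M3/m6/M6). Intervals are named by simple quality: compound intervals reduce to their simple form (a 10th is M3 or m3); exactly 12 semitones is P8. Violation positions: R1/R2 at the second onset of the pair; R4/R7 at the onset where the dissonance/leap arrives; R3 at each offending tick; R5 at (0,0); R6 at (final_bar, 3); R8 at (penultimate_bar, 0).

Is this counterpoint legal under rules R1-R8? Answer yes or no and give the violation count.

No (5 violations)

bar 0: v0=D3 v1=D4 (P8)
bar 1: v0=B2 v1=D3 (m3)
bar 2: v0=C3 v1=A3 (M6)
bar 3: v0=B2 v1=D3 (m3)
bar 4: v0=A2 v1=A3 (P8)
bar 5: v0=F2 v1=B2 (TT)
bar 6: v0=G2 v1=B2 (M3)
bar 7: v0=C3 v1=A3 (M6)
bar 8: v0=D3 v1=D4 (P8)
  R4 @ bar3.3: B2/F3 TT untreated
  R7 @ bar3.3: B3->F3 leap 6st
  R4 @ bar5.0: F2/B2 TT untreated
  R7 @ bar5.0: A3->B2 leap 10st
  R2 @ bar8.0: C3/A3 M6 -> D3/D4 P8 similar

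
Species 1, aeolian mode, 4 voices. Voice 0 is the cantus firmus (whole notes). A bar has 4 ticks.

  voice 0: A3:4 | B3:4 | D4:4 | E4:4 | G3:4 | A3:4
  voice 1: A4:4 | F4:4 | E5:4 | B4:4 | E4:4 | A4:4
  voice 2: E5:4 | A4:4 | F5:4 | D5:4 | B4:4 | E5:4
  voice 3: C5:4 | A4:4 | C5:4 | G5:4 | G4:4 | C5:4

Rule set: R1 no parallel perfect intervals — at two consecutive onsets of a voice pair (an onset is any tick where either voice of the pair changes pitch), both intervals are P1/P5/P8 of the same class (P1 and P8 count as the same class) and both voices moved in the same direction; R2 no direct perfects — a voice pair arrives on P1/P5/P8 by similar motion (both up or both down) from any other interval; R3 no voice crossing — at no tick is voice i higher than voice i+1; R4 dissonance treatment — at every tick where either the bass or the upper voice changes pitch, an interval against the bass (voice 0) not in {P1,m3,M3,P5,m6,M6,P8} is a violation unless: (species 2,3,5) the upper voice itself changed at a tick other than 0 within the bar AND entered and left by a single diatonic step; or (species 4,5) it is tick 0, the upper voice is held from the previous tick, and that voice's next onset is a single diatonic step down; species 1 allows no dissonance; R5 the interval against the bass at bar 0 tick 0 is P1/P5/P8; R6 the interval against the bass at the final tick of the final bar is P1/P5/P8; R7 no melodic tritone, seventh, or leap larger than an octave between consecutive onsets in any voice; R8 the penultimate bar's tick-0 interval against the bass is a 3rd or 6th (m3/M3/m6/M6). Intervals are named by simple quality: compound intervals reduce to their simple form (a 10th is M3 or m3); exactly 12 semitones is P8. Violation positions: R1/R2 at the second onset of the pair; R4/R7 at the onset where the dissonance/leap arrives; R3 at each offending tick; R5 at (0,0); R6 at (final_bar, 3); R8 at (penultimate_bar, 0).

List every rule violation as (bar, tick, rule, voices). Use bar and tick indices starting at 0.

(0, 0, R3, (2, 3))
(0, 0, R5, (0, 3))
(0, 1, R3, (2, 3))
(0, 2, R3, (2, 3))
(0, 3, R3, (2, 3))
(1, 0, R2, (2, 3))
(1, 0, R4, (0, 1))
(1, 0, R4, (0, 2))
(1, 0, R4, (0, 3))
(2, 0, R3, (2, 3))
(2, 0, R4, (0, 1))
(2, 0, R4, (0, 3))
(2, 0, R7, (1,))
(2, 1, R3, (2, 3))
(2, 2, R3, (2, 3))
(2, 3, R3, (2, 3))
(3, 0, R4, (0, 2))
(4, 0, R2, (0, 3))
(4, 0, R2, (1, 2))
(4, 0, R3, (2, 3))
(4, 0, R8, (0, 3))
(4, 1, R3, (2, 3))
(4, 2, R3, (2, 3))
(4, 3, R3, (2, 3))
(5, 0, R1, (1, 2))
(5, 0, R2, (0, 1))
(5, 0, R2, (0, 2))
(5, 0, R3, (2, 3))
(5, 1, R3, (2, 3))
(5, 2, R3, (2, 3))
(5, 3, R3, (2, 3))
(5, 3, R6, (0, 3))

bar 0: v0=A3 v1=A4 v2=E5 v3=C5 downbeat m3
bar 1: v0=B3 v1=F4 v2=A4 v3=A4 downbeat m7
bar 2: v0=D4 v1=E5 v2=F5 v3=C5 downbeat m7
bar 3: v0=E4 v1=B4 v2=D5 v3=G5 downbeat m3
bar 4: v0=G3 v1=E4 v2=B4 v3=G4 downbeat P8
bar 5: v0=A3 v1=A4 v2=E5 v3=C5 downbeat m3
  -> R3 @ bar 0 tick 0 v(2, 3): E5 above C5
  -> R5 @ bar 0 tick 0 v(0, 3): opens on m3
  -> R3 @ bar 0 tick 1 v(2, 3): E5 above C5
  -> R3 @ bar 0 tick 2 v(2, 3): E5 above C5
  -> R3 @ bar 0 tick 3 v(2, 3): E5 above C5
  -> R2 @ bar 1 tick 0 v(2, 3): E5/C5 M3 -> A4/A4 P1 similar
  -> R4 @ bar 1 tick 0 v(0, 1): B3/F4 TT untreated
  -> R4 @ bar 1 tick 0 v(0, 2): B3/A4 m7 untreated
  -> R4 @ bar 1 tick 0 v(0, 3): B3/A4 m7 untreated
  -> R3 @ bar 2 tick 0 v(2, 3): F5 above C5
  -> R4 @ bar 2 tick 0 v(0, 1): D4/E5 M2 untreated
  -> R4 @ bar 2 tick 0 v(0, 3): D4/C5 m7 untreated
  -> R7 @ bar 2 tick 0 v(1,): F4->E5 leap 11st
  -> R3 @ bar 2 tick 1 v(2, 3): F5 above C5
  -> R3 @ bar 2 tick 2 v(2, 3): F5 above C5
  -> R3 @ bar 2 tick 3 v(2, 3): F5 above C5
  -> R4 @ bar 3 tick 0 v(0, 2): E4/D5 m7 untreated
  -> R2 @ bar 4 tick 0 v(0, 3): E4/G5 m3 -> G3/G4 P8 similar
  -> R2 @ bar 4 tick 0 v(1, 2): B4/D5 m3 -> E4/B4 P5 similar
  -> R3 @ bar 4 tick 0 v(2, 3): B4 above G4
  -> R8 @ bar 4 tick 0 v(0, 3): penult P8 not 3rd/6th
  -> R3 @ bar 4 tick 1 v(2, 3): B4 above G4
  -> R3 @ bar 4 tick 2 v(2, 3): B4 above G4
  -> R3 @ bar 4 tick 3 v(2, 3): B4 above G4
  -> R1 @ bar 5 tick 0 v(1, 2): E4/B4 P5 -> A4/E5 P5 similar
  -> R2 @ bar 5 tick 0 v(0, 1): G3/E4 M6 -> A3/A4 P8 similar
  -> R2 @ bar 5 tick 0 v(0, 2): G3/B4 M3 -> A3/E5 P5 similar
  -> R3 @ bar 5 tick 0 v(2, 3): E5 above C5
  -> R3 @ bar 5 tick 1 v(2, 3): E5 above C5
  -> R3 @ bar 5 tick 2 v(2, 3): E5 above C5
  -> R3 @ bar 5 tick 3 v(2, 3): E5 above C5
  -> R6 @ bar 5 tick 3 v(0, 3): closes on m3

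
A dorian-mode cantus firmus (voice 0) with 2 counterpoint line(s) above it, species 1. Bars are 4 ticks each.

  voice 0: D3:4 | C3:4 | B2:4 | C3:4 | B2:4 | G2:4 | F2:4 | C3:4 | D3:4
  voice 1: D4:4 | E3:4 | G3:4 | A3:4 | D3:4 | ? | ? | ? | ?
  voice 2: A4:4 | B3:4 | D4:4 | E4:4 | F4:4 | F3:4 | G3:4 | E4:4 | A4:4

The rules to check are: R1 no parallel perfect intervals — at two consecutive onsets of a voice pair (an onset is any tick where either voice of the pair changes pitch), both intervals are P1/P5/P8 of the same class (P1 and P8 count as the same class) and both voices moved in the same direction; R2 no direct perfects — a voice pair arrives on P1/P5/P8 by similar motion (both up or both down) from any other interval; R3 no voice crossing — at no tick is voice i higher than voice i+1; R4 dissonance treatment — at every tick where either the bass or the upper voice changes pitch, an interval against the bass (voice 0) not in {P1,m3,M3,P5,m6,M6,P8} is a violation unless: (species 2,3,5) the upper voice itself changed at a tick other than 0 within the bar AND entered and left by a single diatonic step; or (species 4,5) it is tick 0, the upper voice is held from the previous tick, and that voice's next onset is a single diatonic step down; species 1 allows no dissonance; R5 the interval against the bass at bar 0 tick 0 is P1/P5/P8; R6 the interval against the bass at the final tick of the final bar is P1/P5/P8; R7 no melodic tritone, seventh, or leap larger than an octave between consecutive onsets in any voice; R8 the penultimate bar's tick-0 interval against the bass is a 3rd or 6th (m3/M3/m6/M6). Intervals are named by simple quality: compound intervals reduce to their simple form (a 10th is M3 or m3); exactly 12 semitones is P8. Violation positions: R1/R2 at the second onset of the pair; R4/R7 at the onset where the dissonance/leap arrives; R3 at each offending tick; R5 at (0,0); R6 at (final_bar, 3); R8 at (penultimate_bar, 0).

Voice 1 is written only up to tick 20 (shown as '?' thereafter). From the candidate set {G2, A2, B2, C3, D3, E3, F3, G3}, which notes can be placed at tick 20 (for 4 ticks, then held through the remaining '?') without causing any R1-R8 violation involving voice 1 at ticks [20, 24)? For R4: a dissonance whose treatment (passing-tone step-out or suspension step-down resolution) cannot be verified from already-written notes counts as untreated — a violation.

{B2, D3, E3}

G2: violates R2
A2: violates R4
B2: legal
C3: violates R4
D3: legal
E3: legal
F3: violates R4
G3: violates R3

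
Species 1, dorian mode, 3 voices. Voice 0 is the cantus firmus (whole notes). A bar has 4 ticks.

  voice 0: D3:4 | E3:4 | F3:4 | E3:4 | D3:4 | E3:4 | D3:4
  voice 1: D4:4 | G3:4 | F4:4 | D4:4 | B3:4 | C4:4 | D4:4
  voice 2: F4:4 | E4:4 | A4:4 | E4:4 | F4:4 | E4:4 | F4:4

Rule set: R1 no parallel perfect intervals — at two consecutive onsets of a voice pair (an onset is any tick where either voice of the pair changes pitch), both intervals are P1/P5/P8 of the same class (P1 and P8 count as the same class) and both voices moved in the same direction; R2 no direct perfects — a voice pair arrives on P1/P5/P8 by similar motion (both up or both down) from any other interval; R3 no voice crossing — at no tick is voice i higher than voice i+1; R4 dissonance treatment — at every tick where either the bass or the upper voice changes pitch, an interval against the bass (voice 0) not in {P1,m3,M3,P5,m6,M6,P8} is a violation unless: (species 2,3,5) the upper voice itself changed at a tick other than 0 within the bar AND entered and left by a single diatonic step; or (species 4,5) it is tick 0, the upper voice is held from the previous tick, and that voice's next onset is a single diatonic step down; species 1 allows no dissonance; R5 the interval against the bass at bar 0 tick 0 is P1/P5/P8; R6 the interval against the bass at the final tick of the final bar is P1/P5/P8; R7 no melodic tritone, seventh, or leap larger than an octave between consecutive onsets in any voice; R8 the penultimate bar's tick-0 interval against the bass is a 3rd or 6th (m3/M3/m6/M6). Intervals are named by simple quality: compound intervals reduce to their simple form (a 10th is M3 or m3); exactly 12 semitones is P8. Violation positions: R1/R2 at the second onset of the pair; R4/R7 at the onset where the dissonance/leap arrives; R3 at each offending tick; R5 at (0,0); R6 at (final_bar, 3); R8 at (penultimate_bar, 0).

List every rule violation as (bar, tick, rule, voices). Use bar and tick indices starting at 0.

bar 0: v0=D3 v1=D4 v2=F4 downbeat m3
bar 1: v0=E3 v1=G3 v2=E4 downbeat P8
bar 2: v0=F3 v1=F4 v2=A4 downbeat M3
bar 3: v0=E3 v1=D4 v2=E4 downbeat P8
bar 4: v0=D3 v1=B3 v2=F4 downbeat m3
bar 5: v0=E3 v1=C4 v2=E4 downbeat P8
bar 6: v0=D3 v1=D4 v2=F4 downbeat m3
  -> R5 @ bar 0 tick 0 v(0, 2): opens on m3
  -> R2 @ bar 2 tick 0 v(0, 1): E3/G3 m3 -> F3/F4 P8 similar
  -> R7 @ bar 2 tick 0 v(1,): G3->F4 leap 10st
  -> R2 @ bar 3 tick 0 v(0, 2): F3/A4 M3 -> E3/E4 P8 similar
  -> R4 @ bar 3 tick 0 v(0, 1): E3/D4 m7 untreated
  -> R8 @ bar 5 tick 0 v(0, 2): penult P8 not 3rd/6th
  -> R6 @ bar 6 tick 3 v(0, 2): closes on m3

(0, 0, R5, (0, 2))
(2, 0, R2, (0, 1))
(2, 0, R7, (1,))
(3, 0, R2, (0, 2))
(3, 0, R4, (0, 1))
(5, 0, R8, (0, 2))
(6, 3, R6, (0, 2))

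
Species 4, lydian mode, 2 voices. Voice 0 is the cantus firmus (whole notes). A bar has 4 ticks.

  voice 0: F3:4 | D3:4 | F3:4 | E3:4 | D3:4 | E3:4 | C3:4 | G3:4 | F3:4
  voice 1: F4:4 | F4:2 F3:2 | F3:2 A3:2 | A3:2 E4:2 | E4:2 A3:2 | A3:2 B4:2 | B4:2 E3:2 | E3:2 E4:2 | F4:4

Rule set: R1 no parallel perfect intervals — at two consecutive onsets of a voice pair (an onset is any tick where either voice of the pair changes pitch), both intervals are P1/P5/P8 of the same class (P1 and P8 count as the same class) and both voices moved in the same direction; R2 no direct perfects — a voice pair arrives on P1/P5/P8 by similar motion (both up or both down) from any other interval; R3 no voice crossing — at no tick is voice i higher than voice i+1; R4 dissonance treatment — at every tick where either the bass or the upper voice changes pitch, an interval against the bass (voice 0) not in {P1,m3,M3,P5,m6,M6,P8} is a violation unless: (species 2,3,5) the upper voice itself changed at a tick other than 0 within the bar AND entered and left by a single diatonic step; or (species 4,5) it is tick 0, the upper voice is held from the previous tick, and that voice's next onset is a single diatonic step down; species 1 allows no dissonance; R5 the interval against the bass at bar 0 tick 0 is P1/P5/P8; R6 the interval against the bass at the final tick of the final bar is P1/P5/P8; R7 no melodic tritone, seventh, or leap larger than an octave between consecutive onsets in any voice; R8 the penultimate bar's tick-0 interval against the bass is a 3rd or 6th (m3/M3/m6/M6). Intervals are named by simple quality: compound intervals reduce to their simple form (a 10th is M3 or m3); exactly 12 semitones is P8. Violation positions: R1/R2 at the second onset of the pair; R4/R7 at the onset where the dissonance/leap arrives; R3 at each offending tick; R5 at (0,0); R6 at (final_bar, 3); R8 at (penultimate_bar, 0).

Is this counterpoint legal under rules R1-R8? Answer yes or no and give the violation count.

No (8 violations)

bar 0: v0=F3 v1=F4 (P8)
bar 1: v0=D3 v1=F4 (m3)
bar 2: v0=F3 v1=F3 (P1)
bar 3: v0=E3 v1=A3 (P4)
bar 4: v0=D3 v1=E4 (M2)
bar 5: v0=E3 v1=A3 (P4)
bar 6: v0=C3 v1=B4 (M7)
bar 7: v0=G3 v1=E3 (m3)
bar 8: v0=F3 v1=F4 (P8)
  R4 @ bar3.0: E3/A3 P4 untreated
  R4 @ bar4.0: D3/E4 M2 untreated
  R4 @ bar5.0: E3/A3 P4 untreated
  R7 @ bar5.2: A3->B4 leap 14st
  R4 @ bar6.0: C3/B4 M7 untreated
  R7 @ bar6.2: B4->E3 leap 19st
  R3 @ bar7.0: G3 above E3
  R3 @ bar7.1: G3 above E3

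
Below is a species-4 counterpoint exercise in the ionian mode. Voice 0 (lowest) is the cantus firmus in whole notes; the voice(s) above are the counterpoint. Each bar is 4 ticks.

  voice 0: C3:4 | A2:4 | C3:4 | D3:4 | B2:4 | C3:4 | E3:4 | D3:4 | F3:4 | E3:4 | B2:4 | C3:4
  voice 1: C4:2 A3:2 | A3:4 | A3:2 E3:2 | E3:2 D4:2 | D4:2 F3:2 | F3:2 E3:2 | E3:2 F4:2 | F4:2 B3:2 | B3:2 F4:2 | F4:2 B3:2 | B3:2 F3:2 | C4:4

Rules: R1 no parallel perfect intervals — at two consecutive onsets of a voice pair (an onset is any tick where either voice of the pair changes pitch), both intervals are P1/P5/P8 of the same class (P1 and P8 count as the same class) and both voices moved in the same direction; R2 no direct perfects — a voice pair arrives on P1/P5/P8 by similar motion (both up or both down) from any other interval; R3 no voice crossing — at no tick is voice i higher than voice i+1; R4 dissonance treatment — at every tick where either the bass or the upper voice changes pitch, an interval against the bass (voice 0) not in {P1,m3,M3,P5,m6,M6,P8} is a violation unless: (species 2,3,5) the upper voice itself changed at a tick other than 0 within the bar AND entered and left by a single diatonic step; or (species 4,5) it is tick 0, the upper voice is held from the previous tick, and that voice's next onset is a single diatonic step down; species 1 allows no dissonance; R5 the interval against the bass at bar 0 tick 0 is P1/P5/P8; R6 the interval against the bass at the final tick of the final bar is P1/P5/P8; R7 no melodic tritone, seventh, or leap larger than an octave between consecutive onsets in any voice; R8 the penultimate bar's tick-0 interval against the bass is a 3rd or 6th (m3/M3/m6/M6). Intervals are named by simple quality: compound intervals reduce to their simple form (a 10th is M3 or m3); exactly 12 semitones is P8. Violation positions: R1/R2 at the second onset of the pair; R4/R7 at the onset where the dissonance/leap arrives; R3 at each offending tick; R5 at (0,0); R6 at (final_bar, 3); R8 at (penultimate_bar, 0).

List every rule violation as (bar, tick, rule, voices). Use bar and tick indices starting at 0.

(3, 0, R4, (0, 1))
(3, 2, R7, (1,))
(4, 2, R4, (0, 1))
(6, 2, R4, (0, 1))
(6, 2, R7, (1,))
(7, 2, R7, (1,))
(8, 0, R4, (0, 1))
(8, 2, R7, (1,))
(9, 0, R4, (0, 1))
(9, 2, R7, (1,))
(10, 0, R8, (0, 1))
(10, 2, R4, (0, 1))
(10, 2, R7, (1,))
(11, 0, R2, (0, 1))

bar 0: v0=C3 v1=C4 downbeat P8
bar 1: v0=A2 v1=A3 downbeat P8
bar 2: v0=C3 v1=A3 downbeat M6
bar 3: v0=D3 v1=E3 downbeat M2
bar 4: v0=B2 v1=D4 downbeat m3
bar 5: v0=C3 v1=F3 downbeat P4
bar 6: v0=E3 v1=E3 downbeat P1
bar 7: v0=D3 v1=F4 downbeat m3
bar 8: v0=F3 v1=B3 downbeat TT
bar 9: v0=E3 v1=F4 downbeat m2
bar 10: v0=B2 v1=B3 downbeat P8
bar 11: v0=C3 v1=C4 downbeat P8
  -> R4 @ bar 3 tick 0 v(0, 1): D3/E3 M2 untreated
  -> R7 @ bar 3 tick 2 v(1,): E3->D4 leap 10st
  -> R4 @ bar 4 tick 2 v(0, 1): B2/F3 TT untreated
  -> R4 @ bar 6 tick 2 v(0, 1): E3/F4 m2 untreated
  -> R7 @ bar 6 tick 2 v(1,): E3->F4 leap 13st
  -> R7 @ bar 7 tick 2 v(1,): F4->B3 leap 6st
  -> R4 @ bar 8 tick 0 v(0, 1): F3/B3 TT untreated
  -> R7 @ bar 8 tick 2 v(1,): B3->F4 leap 6st
  -> R4 @ bar 9 tick 0 v(0, 1): E3/F4 m2 untreated
  -> R7 @ bar 9 tick 2 v(1,): F4->B3 leap 6st
  -> R8 @ bar 10 tick 0 v(0, 1): penult P8 not 3rd/6th
  -> R4 @ bar 10 tick 2 v(0, 1): B2/F3 TT untreated
  -> R7 @ bar 10 tick 2 v(1,): B3->F3 leap 6st
  -> R2 @ bar 11 tick 0 v(0, 1): B2/F3 TT -> C3/C4 P8 similar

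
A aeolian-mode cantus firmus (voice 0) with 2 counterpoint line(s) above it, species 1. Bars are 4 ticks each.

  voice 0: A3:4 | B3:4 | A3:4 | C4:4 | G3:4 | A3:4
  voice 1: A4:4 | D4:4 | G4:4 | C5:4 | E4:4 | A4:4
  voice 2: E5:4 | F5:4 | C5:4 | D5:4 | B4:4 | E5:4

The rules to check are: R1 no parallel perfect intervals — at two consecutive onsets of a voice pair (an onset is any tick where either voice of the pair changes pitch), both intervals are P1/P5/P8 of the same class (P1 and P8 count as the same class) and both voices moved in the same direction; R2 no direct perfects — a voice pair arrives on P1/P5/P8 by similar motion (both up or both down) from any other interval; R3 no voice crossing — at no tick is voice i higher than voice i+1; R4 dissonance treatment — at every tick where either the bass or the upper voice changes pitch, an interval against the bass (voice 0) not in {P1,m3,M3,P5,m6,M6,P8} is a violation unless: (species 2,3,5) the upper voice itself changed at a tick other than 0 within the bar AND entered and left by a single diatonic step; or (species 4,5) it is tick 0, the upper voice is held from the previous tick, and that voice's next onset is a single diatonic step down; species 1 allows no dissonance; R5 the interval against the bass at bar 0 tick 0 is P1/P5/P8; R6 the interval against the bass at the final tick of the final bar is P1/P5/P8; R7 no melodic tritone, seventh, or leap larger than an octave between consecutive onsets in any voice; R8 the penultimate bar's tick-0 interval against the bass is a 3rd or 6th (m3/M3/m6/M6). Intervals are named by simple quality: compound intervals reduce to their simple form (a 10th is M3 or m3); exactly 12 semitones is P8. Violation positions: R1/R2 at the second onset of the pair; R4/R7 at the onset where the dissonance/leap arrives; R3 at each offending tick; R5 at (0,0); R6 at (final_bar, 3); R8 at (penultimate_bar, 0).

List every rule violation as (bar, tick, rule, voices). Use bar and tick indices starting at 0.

(1, 0, R4, (0, 2))
(2, 0, R4, (0, 1))
(3, 0, R2, (0, 1))
(3, 0, R4, (0, 2))
(4, 0, R2, (1, 2))
(5, 0, R1, (1, 2))
(5, 0, R2, (0, 1))
(5, 0, R2, (0, 2))

bar 0: v0=A3 v1=A4 v2=E5 downbeat P5
bar 1: v0=B3 v1=D4 v2=F5 downbeat TT
bar 2: v0=A3 v1=G4 v2=C5 downbeat m3
bar 3: v0=C4 v1=C5 v2=D5 downbeat M2
bar 4: v0=G3 v1=E4 v2=B4 downbeat M3
bar 5: v0=A3 v1=A4 v2=E5 downbeat P5
  -> R4 @ bar 1 tick 0 v(0, 2): B3/F5 TT untreated
  -> R4 @ bar 2 tick 0 v(0, 1): A3/G4 m7 untreated
  -> R2 @ bar 3 tick 0 v(0, 1): A3/G4 m7 -> C4/C5 P8 similar
  -> R4 @ bar 3 tick 0 v(0, 2): C4/D5 M2 untreated
  -> R2 @ bar 4 tick 0 v(1, 2): C5/D5 M2 -> E4/B4 P5 similar
  -> R1 @ bar 5 tick 0 v(1, 2): E4/B4 P5 -> A4/E5 P5 similar
  -> R2 @ bar 5 tick 0 v(0, 1): G3/E4 M6 -> A3/A4 P8 similar
  -> R2 @ bar 5 tick 0 v(0, 2): G3/B4 M3 -> A3/E5 P5 similar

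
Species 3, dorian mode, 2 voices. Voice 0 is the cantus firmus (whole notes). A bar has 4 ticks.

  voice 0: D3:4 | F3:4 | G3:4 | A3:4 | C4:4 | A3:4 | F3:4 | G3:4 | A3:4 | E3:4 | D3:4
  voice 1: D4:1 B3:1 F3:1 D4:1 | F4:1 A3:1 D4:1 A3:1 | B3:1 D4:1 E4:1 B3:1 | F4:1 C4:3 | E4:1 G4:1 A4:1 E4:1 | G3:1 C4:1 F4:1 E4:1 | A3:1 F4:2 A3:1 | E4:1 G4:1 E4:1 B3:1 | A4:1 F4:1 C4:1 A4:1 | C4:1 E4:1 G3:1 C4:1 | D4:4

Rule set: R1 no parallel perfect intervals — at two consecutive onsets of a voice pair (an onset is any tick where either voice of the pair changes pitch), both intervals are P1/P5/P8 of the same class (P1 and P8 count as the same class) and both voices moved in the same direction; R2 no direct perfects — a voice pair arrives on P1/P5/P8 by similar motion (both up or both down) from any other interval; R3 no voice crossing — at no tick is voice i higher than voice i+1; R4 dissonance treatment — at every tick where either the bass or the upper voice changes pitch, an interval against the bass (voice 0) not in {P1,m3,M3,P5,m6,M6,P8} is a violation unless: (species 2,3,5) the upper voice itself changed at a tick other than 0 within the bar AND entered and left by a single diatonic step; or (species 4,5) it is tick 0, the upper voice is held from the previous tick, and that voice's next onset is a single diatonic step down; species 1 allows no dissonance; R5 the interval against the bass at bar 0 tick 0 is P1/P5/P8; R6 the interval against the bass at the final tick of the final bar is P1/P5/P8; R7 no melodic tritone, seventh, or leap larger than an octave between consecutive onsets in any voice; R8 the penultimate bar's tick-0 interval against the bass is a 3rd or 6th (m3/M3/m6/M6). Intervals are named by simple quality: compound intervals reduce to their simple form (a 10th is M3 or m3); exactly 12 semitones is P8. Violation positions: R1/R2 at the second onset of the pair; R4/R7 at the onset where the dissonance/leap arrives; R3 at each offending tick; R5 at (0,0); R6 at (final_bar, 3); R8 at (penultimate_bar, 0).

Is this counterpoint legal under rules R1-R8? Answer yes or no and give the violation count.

bar 0: v0=D3 v1=D4 (P8)
bar 1: v0=F3 v1=F4 (P8)
bar 2: v0=G3 v1=B3 (M3)
bar 3: v0=A3 v1=F4 (m6)
bar 4: v0=C4 v1=E4 (M3)
bar 5: v0=A3 v1=G3 (M2)
bar 6: v0=F3 v1=A3 (M3)
bar 7: v0=G3 v1=E4 (M6)
bar 8: v0=A3 v1=A4 (P8)
bar 9: v0=E3 v1=C4 (m6)
bar 10: v0=D3 v1=D4 (P8)
  R7 @ bar0.2: B3->F3 leap 6st
  R1 @ bar1.0: D3/D4 P8 -> F3/F4 P8 similar
  R7 @ bar3.0: B3->F4 leap 6st
  R3 @ bar5.0: A3 above G3
  R4 @ bar5.0: A3/G3 M2 untreated
  R2 @ bar8.0: G3/B3 M3 -> A3/A4 P8 similar
  R7 @ bar8.0: B3->A4 leap 10st

No (7 violations)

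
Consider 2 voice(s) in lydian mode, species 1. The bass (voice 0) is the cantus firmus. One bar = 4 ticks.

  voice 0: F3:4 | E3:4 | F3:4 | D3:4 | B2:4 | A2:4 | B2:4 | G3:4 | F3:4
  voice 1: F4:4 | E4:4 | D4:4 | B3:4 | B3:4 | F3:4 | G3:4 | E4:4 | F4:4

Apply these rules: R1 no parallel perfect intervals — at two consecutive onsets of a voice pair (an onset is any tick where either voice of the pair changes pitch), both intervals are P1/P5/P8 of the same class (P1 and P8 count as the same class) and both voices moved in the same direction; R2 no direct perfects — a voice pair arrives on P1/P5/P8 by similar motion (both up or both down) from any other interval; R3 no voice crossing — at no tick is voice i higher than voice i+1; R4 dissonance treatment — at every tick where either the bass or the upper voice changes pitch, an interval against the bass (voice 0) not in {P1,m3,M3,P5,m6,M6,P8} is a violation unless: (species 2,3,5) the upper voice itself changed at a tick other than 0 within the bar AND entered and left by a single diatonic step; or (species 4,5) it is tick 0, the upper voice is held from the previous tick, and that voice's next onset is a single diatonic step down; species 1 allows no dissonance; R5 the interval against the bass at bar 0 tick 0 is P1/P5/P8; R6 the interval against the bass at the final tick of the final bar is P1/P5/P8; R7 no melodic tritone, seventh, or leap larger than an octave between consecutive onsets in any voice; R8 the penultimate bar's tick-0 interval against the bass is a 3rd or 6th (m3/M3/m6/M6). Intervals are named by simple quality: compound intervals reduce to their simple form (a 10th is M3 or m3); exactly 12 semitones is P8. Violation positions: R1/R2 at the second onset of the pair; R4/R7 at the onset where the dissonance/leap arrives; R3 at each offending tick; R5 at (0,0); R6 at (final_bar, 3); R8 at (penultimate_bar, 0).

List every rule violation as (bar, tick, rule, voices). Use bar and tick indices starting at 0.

bar 0: v0=F3 v1=F4 downbeat P8
bar 1: v0=E3 v1=E4 downbeat P8
bar 2: v0=F3 v1=D4 downbeat M6
bar 3: v0=D3 v1=B3 downbeat M6
bar 4: v0=B2 v1=B3 downbeat P8
bar 5: v0=A2 v1=F3 downbeat m6
bar 6: v0=B2 v1=G3 downbeat m6
bar 7: v0=G3 v1=E4 downbeat M6
bar 8: v0=F3 v1=F4 downbeat P8
  -> R1 @ bar 1 tick 0 v(0, 1): F3/F4 P8 -> E3/E4 P8 similar
  -> R7 @ bar 5 tick 0 v(1,): B3->F3 leap 6st

(1, 0, R1, (0, 1))
(5, 0, R7, (1,))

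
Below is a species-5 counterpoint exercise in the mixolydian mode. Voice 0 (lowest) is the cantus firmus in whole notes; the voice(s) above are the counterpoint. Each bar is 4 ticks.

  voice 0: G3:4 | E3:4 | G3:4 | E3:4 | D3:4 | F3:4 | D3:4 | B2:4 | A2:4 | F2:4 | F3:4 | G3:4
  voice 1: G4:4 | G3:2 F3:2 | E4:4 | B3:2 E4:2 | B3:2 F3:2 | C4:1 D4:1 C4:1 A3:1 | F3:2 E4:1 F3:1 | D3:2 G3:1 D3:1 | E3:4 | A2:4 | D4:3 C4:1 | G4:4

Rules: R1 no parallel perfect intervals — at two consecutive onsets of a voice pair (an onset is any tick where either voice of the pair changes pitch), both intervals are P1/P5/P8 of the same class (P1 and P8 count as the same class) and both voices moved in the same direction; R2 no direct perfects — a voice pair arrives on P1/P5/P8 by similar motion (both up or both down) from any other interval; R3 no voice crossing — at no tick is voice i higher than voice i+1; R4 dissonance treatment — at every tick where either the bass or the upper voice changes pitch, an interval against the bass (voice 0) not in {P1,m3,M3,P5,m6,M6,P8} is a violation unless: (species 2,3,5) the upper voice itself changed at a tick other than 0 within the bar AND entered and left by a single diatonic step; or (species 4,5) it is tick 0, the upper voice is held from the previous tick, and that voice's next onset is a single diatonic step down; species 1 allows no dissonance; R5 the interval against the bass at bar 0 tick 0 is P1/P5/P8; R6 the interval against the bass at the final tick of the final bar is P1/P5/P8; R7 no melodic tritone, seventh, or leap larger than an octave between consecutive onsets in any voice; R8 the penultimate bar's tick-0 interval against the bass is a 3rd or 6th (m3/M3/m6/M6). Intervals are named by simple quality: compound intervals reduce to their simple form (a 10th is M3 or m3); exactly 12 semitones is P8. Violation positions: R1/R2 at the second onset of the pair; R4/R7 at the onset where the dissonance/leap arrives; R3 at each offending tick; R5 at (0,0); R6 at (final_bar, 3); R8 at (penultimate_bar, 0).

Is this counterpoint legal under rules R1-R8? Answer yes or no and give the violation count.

No (10 violations)

bar 0: v0=G3 v1=G4 (P8)
bar 1: v0=E3 v1=G3 (m3)
bar 2: v0=G3 v1=E4 (M6)
bar 3: v0=E3 v1=B3 (P5)
bar 4: v0=D3 v1=B3 (M6)
bar 5: v0=F3 v1=C4 (P5)
bar 6: v0=D3 v1=F3 (m3)
bar 7: v0=B2 v1=D3 (m3)
bar 8: v0=A2 v1=E3 (P5)
bar 9: v0=F2 v1=A2 (M3)
bar 10: v0=F3 v1=D4 (M6)
bar 11: v0=G3 v1=G4 (P8)
  R4 @ bar1.2: E3/F3 m2 untreated
  R7 @ bar2.0: F3->E4 leap 11st
  R2 @ bar3.0: G3/E4 M6 -> E3/B3 P5 similar
  R7 @ bar4.2: B3->F3 leap 6st
  R2 @ bar5.0: D3/F3 m3 -> F3/C4 P5 similar
  R4 @ bar6.2: D3/E4 M2 untreated
  R7 @ bar6.2: F3->E4 leap 11st
  R7 @ bar6.3: E4->F3 leap 11st
  R7 @ bar10.0: A2->D4 leap 17st
  R2 @ bar11.0: F3/C4 P5 -> G3/G4 P8 similar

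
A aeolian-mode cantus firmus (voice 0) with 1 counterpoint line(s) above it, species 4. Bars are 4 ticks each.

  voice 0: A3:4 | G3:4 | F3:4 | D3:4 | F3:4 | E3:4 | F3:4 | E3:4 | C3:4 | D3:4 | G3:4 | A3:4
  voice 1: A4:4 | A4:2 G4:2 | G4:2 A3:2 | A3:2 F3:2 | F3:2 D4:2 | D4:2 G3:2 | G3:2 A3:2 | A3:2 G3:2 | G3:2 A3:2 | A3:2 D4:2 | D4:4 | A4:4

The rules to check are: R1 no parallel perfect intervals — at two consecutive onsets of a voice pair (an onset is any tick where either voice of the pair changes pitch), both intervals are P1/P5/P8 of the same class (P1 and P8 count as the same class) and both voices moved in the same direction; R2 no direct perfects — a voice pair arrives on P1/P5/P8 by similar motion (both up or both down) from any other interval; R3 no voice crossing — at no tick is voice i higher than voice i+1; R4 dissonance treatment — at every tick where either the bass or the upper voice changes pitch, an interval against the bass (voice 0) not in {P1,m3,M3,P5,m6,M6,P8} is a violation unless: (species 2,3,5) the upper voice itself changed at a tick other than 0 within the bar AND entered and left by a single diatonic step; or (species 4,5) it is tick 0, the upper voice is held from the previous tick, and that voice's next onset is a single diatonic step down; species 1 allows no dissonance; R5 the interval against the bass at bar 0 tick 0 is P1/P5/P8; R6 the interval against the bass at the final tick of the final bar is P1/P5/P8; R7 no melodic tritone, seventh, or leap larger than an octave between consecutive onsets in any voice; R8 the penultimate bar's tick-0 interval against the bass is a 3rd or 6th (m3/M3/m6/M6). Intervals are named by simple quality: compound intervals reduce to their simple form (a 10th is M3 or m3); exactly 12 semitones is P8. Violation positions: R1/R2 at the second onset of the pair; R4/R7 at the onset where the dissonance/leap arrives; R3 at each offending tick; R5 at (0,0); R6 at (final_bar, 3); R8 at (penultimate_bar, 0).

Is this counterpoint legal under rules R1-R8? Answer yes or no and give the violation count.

bar 0: v0=A3 v1=A4 (P8)
bar 1: v0=G3 v1=A4 (M2)
bar 2: v0=F3 v1=G4 (M2)
bar 3: v0=D3 v1=A3 (P5)
bar 4: v0=F3 v1=F3 (P1)
bar 5: v0=E3 v1=D4 (m7)
bar 6: v0=F3 v1=G3 (M2)
bar 7: v0=E3 v1=A3 (P4)
bar 8: v0=C3 v1=G3 (P5)
bar 9: v0=D3 v1=A3 (P5)
bar 10: v0=G3 v1=D4 (P5)
bar 11: v0=A3 v1=A4 (P8)
  R4 @ bar2.0: F3/G4 M2 untreated
  R7 @ bar2.2: G4->A3 leap 10st
  R4 @ bar5.0: E3/D4 m7 untreated
  R4 @ bar6.0: F3/G3 M2 untreated
  R8 @ bar10.0: penult P5 not 3rd/6th
  R2 @ bar11.0: G3/D4 P5 -> A3/A4 P8 similar

No (6 violations)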